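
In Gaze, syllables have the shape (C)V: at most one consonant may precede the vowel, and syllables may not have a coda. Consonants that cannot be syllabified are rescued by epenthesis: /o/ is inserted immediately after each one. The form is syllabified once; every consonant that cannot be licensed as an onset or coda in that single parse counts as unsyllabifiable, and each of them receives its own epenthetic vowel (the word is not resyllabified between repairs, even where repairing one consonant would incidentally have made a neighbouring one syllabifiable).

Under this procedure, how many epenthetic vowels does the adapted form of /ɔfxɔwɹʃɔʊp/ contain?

4

The unsyllabifiable consonants are /f/, /w/, /ɹ/, /p/; each receives one epenthetic vowel.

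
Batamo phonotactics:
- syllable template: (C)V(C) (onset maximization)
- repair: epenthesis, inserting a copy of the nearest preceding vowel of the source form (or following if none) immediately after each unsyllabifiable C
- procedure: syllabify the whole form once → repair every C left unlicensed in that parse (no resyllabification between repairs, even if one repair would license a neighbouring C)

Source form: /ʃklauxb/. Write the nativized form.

Under (C)V(C), the unsyllabifiable consonants are /ʃ/, /k/, /b/ (at most one coda consonant is licensed; onsets are limited to one consonant).
Each unlicensed consonant becomes the onset of a new syllable: /ʃ/ → /ʃa/, /k/ → /ka/, /b/ → /bu/.

ʃakalauxbu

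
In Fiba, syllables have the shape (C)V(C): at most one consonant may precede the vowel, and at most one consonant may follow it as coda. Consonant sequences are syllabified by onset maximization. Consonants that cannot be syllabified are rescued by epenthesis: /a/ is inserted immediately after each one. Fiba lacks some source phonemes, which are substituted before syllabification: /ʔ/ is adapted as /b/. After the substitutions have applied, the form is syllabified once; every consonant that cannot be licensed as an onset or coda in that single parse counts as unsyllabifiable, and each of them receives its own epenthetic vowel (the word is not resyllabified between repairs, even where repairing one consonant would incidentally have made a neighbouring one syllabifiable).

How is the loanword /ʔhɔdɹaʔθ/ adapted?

bahɔdɹabθa

Substitution: /ʔ/ → /b/, giving /bhɔdɹabθ/.
The consonants /b/, /θ/ cannot be parsed into a legal (C)V(C) syllable (at most one coda consonant is licensed; onsets are limited to one consonant).
Epenthesis after each stranded consonant: /b/ → /ba/, /θ/ → /θa/.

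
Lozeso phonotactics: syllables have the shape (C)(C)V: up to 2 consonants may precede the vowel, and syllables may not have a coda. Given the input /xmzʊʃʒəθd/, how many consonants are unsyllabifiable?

Syllabifying with onset maximization leaves /x/, /θ/, /d/ stranded (no codas are permitted; onsets may contain at most 2 consonants).

3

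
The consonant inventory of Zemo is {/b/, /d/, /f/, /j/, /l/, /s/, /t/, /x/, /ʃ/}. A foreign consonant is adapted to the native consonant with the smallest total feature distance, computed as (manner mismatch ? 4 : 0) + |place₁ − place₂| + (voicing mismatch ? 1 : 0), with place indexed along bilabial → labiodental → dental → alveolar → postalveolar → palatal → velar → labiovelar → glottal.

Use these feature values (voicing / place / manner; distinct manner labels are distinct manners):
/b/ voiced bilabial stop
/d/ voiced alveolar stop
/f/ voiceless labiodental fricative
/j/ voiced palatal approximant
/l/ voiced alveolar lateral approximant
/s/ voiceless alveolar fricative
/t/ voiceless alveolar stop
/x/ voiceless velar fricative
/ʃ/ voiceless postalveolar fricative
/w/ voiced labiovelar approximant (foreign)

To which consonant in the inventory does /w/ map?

/j/ is closest: same manner (approximant), place distance 2 (labiovelar→palatal), same voicing; total 2. Next closest is /x/ at distance 6.

j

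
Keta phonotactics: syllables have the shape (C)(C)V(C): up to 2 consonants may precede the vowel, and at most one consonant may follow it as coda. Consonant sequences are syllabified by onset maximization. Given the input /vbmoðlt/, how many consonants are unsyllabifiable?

3

Syllabifying with onset maximization leaves /v/, /l/, /t/ stranded (at most one coda consonant is licensed; onsets may contain at most 2 consonants).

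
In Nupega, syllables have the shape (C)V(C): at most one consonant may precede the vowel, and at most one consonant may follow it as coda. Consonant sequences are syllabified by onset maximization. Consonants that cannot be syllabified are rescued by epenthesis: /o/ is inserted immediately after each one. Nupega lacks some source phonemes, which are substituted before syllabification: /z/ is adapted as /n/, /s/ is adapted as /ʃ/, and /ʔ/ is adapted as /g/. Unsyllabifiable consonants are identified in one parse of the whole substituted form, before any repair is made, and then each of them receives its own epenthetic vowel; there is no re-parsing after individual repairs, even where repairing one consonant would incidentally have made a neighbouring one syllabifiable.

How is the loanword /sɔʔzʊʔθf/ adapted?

Substitution: /s/ → /ʃ/, /ʔ/ → /g/, /z/ → /n/, giving /ʃɔgnʊgθf/.
Under (C)V(C), the unsyllabifiable consonants are /θ/, /f/ (at most one coda consonant is licensed; onsets are limited to one consonant).
Inserting the epenthetic vowel yields /θ/ → /θo/, /f/ → /fo/.

ʃɔgnʊgθofo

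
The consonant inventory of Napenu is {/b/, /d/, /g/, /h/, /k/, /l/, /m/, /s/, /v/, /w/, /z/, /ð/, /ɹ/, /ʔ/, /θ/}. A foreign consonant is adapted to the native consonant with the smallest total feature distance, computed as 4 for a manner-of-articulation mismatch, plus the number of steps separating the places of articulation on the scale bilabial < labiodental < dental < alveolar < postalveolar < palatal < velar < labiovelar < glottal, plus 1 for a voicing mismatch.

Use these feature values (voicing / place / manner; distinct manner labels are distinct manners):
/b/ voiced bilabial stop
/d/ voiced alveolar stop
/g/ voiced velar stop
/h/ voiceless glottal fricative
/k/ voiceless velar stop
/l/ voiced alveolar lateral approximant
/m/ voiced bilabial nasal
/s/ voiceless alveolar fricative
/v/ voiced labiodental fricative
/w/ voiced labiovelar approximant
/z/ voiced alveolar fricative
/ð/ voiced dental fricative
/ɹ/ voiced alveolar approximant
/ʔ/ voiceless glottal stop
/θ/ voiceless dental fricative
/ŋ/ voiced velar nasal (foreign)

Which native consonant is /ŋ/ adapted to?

g

/g/ is closest: manner differs (nasal→stop, +4), place distance 0 (velar→velar), same voicing; total 4. Next closest is /k/ at distance 5.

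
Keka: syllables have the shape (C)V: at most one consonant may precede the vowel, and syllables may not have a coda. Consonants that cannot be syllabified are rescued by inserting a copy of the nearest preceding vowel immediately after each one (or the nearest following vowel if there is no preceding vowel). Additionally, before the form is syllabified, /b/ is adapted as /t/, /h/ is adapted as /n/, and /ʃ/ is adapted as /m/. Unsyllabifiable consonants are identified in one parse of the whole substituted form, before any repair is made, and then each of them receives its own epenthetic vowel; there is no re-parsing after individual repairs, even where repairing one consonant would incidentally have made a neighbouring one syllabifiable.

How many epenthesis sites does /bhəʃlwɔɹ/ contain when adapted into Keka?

After substitution the input is /tnəmlwɔɹ/.
The unsyllabifiable consonants are /t/, /m/, /l/, /ɹ/; each receives one epenthetic vowel.

4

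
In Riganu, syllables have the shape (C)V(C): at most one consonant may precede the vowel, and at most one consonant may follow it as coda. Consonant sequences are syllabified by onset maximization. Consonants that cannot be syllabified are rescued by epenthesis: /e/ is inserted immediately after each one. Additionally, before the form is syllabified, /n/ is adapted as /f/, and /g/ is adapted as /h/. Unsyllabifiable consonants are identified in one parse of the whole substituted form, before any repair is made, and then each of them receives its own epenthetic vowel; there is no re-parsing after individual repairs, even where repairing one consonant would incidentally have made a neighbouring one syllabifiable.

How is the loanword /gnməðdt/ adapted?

Substitution: /g/ → /h/, /n/ → /f/, giving /hfməðdt/.
The consonants /h/, /f/, /d/, /t/ cannot be parsed into a legal (C)V(C) syllable (at most one coda consonant is licensed; onsets are limited to one consonant).
Each unlicensed consonant becomes the onset of a new syllable: /h/ → /he/, /f/ → /fe/, /d/ → /de/, /t/ → /te/.

hefeməðdete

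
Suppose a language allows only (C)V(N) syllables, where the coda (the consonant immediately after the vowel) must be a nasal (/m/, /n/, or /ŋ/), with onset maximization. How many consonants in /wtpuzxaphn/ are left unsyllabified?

Syllabifying with onset maximization leaves /w/, /t/, /z/, /p/, /h/, /n/ stranded (only a nasal (/m/, /n/, or /ŋ/) is licensed in coda position; onsets are limited to one consonant).

6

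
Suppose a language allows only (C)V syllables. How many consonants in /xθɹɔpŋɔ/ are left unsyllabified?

3

Under (C)V, the unsyllabifiable consonants are /x/, /θ/, /p/ (no codas are permitted; onsets are limited to one consonant).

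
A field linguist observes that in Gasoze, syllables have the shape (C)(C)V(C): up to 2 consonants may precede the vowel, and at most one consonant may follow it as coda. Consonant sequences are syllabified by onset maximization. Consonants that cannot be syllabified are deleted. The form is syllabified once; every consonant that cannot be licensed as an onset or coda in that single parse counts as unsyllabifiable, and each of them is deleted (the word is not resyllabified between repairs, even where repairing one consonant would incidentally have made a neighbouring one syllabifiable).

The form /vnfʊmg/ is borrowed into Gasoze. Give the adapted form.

The consonants /v/, /g/ cannot be parsed into a legal (C)(C)V(C) syllable (at most one coda consonant is licensed; onsets may contain at most 2 consonants).
Each unlicensed consonant is deleted: /v/, /g/.

nfʊm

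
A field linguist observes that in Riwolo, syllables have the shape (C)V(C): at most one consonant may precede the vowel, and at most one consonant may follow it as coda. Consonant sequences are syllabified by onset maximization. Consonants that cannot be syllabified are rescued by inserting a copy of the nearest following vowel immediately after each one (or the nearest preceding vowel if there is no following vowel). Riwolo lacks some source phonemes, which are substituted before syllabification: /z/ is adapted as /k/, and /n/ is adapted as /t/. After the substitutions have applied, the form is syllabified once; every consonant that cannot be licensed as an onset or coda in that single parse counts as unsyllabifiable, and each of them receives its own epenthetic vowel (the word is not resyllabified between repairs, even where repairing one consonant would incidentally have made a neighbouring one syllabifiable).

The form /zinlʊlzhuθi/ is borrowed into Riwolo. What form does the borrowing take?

kitlʊlkuhuθi

Substitution: /z/ → /k/, /n/ → /t/, giving /kitlʊlkhuθi/.
Syllabifying with onset maximization leaves /k/ stranded (at most one coda consonant is licensed; onsets are limited to one consonant).
Each unlicensed consonant becomes the onset of a new syllable: /k/ → /ku/.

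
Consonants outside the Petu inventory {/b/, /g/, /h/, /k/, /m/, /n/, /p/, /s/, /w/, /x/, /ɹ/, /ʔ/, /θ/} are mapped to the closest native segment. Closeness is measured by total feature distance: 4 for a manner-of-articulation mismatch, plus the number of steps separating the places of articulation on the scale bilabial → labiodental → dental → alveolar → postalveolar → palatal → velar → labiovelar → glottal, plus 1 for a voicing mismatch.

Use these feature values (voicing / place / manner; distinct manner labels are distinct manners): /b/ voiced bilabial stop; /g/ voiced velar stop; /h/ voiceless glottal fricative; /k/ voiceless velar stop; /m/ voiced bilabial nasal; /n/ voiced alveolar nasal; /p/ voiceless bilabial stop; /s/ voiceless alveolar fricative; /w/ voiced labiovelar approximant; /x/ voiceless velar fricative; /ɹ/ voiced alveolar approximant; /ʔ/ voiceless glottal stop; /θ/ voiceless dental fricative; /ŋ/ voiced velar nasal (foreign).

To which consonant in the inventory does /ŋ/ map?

/n/ is closest: same manner (nasal), place distance 3 (velar→alveolar), same voicing; total 3. Next closest is /g/ at distance 4.

n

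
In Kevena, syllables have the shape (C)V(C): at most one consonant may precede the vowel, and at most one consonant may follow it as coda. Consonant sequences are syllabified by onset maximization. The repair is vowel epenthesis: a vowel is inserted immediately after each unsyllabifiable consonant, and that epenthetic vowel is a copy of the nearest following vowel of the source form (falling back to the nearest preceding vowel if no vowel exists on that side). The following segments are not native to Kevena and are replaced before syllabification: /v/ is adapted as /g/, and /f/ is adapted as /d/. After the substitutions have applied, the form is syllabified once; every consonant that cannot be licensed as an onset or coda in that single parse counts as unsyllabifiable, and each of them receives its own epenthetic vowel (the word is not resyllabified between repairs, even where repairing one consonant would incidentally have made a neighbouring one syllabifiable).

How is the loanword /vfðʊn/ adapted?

Substitution: /v/ → /g/, /f/ → /d/, giving /gdðʊn/.
Under (C)V(C), the unsyllabifiable consonants are /g/, /d/ (at most one coda consonant is licensed; onsets are limited to one consonant).
Each unlicensed consonant becomes the onset of a new syllable: /g/ → /gʊ/, /d/ → /dʊ/.

gʊdʊðʊn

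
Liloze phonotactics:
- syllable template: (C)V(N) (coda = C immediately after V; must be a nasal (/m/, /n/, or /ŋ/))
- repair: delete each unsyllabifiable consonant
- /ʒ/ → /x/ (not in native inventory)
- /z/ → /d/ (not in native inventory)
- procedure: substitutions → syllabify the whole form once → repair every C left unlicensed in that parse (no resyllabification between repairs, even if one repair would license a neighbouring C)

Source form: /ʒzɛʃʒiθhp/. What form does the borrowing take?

Substitution: /ʒ/ → /x/, /z/ → /d/, giving /xdɛʃxiθhp/.
Syllabifying with onset maximization leaves /x/, /ʃ/, /θ/, /h/, /p/ stranded (only a nasal (/m/, /n/, or /ŋ/) is licensed in coda position; onsets are limited to one consonant).
Deleting the stranded consonants removes /x/, /ʃ/, /θ/, /h/, /p/.

dɛxi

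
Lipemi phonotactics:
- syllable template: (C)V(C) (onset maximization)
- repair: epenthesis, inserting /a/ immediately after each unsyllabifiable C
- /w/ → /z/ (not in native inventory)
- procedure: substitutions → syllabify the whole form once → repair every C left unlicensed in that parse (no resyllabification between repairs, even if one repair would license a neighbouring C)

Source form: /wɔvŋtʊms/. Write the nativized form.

zɔvŋatʊmsa

Substitution: /w/ → /z/, giving /zɔvŋtʊms/.
The consonants /ŋ/, /s/ cannot be parsed into a legal (C)V(C) syllable (at most one coda consonant is licensed; onsets are limited to one consonant).
Epenthesis after each stranded consonant: /ŋ/ → /ŋa/, /s/ → /sa/.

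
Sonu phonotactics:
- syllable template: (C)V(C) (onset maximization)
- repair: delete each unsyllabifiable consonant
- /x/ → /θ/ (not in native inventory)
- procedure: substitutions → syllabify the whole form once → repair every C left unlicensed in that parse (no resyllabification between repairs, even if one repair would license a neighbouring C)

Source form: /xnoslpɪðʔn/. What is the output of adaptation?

Substitution: /x/ → /θ/, giving /θnoslpɪðʔn/.
Syllabifying with onset maximization leaves /θ/, /l/, /ʔ/, /n/ stranded (at most one coda consonant is licensed; onsets are limited to one consonant).
Deleting the stranded consonants removes /θ/, /l/, /ʔ/, /n/.

nospɪð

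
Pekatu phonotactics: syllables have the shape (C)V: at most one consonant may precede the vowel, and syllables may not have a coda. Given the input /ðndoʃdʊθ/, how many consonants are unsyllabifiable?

4

Syllabifying with onset maximization leaves /ð/, /n/, /ʃ/, /θ/ stranded (no codas are permitted; onsets are limited to one consonant).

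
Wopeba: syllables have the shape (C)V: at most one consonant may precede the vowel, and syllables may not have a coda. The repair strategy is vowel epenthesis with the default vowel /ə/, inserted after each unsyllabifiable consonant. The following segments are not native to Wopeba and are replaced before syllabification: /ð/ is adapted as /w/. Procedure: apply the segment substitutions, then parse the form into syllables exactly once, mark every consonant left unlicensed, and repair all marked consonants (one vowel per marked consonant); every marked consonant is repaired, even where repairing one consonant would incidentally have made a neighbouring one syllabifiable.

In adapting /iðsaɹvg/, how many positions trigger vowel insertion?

4

After substitution the input is /iwsaɹvg/.
The unsyllabifiable consonants are /w/, /ɹ/, /v/, /g/; each receives one epenthetic vowel.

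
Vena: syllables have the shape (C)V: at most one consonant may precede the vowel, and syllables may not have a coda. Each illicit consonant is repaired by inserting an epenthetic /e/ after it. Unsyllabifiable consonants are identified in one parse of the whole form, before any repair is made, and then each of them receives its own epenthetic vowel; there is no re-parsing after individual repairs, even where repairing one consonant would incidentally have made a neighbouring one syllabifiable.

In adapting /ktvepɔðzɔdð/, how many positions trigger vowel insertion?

5

The unsyllabifiable consonants are /k/, /t/, /ð/, /d/, /ð/; each receives one epenthetic vowel.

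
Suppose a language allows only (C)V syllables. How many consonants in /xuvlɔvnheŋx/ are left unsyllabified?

5

Under (C)V, the unsyllabifiable consonants are /v/, /v/, /n/, /ŋ/, /x/ (no codas are permitted; onsets are limited to one consonant).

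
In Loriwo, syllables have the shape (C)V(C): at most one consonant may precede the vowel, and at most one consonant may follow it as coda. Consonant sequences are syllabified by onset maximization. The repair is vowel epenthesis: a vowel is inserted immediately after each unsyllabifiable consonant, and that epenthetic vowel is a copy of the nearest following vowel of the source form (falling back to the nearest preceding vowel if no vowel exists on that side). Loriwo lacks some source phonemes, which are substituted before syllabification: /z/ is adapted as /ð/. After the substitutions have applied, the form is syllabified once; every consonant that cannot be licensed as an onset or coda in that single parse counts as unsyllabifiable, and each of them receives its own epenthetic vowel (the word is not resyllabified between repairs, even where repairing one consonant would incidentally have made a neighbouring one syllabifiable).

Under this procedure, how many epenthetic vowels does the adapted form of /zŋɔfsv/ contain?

After substitution the input is /ðŋɔfsv/.
The unsyllabifiable consonants are /ð/, /s/, /v/; each receives one epenthetic vowel.

3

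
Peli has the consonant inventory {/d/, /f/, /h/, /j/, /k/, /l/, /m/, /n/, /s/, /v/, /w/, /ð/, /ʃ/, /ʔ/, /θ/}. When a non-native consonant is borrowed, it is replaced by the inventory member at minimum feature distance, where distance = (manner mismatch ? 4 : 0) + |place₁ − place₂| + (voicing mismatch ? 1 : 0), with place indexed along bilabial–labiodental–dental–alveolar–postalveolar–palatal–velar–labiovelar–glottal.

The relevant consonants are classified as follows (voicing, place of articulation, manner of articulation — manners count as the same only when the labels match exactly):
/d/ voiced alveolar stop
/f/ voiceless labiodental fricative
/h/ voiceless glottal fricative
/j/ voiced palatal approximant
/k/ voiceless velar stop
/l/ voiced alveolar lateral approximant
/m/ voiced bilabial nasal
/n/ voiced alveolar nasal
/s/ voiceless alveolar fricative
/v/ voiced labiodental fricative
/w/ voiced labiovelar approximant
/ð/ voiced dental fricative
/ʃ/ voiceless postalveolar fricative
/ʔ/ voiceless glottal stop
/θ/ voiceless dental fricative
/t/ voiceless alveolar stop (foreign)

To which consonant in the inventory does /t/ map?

/d/ is closest: same manner (stop), place distance 0 (alveolar→alveolar), voicing differs (+1); total 1. Next closest is /k/ at distance 3.

d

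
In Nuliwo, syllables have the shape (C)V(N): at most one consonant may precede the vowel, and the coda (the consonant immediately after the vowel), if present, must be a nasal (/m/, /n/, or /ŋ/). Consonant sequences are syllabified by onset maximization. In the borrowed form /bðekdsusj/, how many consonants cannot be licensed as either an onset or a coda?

5

The consonants /b/, /k/, /d/, /s/, /j/ cannot be parsed into a legal (C)V(N) syllable (only a nasal (/m/, /n/, or /ŋ/) is licensed in coda position; onsets are limited to one consonant).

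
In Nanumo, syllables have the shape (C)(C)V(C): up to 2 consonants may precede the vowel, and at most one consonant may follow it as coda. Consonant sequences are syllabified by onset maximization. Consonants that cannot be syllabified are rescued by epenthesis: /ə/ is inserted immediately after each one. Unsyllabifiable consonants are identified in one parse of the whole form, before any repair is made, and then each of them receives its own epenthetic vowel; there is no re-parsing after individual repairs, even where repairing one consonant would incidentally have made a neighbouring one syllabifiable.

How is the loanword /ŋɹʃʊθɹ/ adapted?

ŋəɹʃʊθɹə

The consonants /ŋ/, /ɹ/ cannot be parsed into a legal (C)(C)V(C) syllable (at most one coda consonant is licensed; onsets may contain at most 2 consonants).
Epenthesis after each stranded consonant: /ŋ/ → /ŋə/, /ɹ/ → /ɹə/.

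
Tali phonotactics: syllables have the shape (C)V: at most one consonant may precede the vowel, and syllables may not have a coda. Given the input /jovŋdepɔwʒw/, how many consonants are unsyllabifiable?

5

Under (C)V, the unsyllabifiable consonants are /v/, /ŋ/, /w/, /ʒ/, /w/ (no codas are permitted; onsets are limited to one consonant).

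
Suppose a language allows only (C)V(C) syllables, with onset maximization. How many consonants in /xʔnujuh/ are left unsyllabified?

2

The consonants /x/, /ʔ/ cannot be parsed into a legal (C)V(C) syllable (at most one coda consonant is licensed; onsets are limited to one consonant).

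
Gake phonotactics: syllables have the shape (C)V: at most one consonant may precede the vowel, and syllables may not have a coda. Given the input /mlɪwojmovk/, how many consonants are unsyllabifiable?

Under (C)V, the unsyllabifiable consonants are /m/, /j/, /v/, /k/ (no codas are permitted; onsets are limited to one consonant).

4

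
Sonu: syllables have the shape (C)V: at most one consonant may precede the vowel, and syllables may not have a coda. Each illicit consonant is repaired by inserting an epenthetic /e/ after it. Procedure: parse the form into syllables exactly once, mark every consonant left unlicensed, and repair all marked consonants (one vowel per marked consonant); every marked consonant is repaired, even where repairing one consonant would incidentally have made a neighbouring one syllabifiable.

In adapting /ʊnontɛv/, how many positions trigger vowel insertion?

2

The unsyllabifiable consonants are /n/, /v/; each receives one epenthetic vowel.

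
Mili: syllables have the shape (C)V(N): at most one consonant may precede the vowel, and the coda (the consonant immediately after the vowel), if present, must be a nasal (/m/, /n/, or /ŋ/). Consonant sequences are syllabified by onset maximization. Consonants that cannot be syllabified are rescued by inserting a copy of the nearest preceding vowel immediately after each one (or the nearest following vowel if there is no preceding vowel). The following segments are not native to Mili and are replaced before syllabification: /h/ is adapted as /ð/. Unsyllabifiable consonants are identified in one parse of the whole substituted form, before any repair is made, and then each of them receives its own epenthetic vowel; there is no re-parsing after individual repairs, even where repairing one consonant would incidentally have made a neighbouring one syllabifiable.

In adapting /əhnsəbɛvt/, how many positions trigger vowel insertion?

After substitution the input is /əðnsəbɛvt/.
The unsyllabifiable consonants are /ð/, /n/, /v/, /t/; each receives one epenthetic vowel.

4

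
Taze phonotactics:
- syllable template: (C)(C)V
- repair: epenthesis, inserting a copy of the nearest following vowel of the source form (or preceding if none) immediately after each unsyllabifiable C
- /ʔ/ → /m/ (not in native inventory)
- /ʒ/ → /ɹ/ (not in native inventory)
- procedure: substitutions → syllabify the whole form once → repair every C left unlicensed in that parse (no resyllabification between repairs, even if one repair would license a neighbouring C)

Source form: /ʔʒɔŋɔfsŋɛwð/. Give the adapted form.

mɹɔŋɔfɛsŋɛwɛðɛ

Substitution: /ʔ/ → /m/, /ʒ/ → /ɹ/, giving /mɹɔŋɔfsŋɛwð/.
The consonants /f/, /w/, /ð/ cannot be parsed into a legal (C)(C)V syllable (no codas are permitted; onsets may contain at most 2 consonants).
Inserting the epenthetic vowel yields /f/ → /fɛ/, /w/ → /wɛ/, /ð/ → /ðɛ/.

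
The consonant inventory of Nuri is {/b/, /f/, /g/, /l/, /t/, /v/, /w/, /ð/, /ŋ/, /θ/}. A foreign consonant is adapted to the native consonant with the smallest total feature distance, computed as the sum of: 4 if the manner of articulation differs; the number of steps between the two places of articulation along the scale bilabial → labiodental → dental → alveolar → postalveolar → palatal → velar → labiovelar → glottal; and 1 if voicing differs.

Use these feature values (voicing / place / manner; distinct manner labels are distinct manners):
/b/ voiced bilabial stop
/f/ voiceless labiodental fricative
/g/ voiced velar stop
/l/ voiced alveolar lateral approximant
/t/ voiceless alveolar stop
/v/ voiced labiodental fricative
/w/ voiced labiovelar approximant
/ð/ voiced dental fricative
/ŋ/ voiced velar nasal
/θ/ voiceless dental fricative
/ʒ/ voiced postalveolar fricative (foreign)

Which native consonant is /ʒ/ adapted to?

ð

/ð/ is closest: same manner (fricative), place distance 2 (postalveolar→dental), same voicing; total 2. Next closest is /v/ at distance 3.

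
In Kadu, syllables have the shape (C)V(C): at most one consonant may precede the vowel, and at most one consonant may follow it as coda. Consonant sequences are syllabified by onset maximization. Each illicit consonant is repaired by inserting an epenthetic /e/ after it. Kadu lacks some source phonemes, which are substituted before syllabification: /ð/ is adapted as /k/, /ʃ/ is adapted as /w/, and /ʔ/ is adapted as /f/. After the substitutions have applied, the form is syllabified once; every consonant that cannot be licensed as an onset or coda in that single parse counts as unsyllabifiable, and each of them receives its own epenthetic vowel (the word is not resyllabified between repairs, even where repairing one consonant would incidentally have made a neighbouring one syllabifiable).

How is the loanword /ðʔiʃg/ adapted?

kefiwge

Substitution: /ð/ → /k/, /ʔ/ → /f/, /ʃ/ → /w/, giving /kfiwg/.
The consonants /k/, /g/ cannot be parsed into a legal (C)V(C) syllable (at most one coda consonant is licensed; onsets are limited to one consonant).
Each unlicensed consonant becomes the onset of a new syllable: /k/ → /ke/, /g/ → /ge/.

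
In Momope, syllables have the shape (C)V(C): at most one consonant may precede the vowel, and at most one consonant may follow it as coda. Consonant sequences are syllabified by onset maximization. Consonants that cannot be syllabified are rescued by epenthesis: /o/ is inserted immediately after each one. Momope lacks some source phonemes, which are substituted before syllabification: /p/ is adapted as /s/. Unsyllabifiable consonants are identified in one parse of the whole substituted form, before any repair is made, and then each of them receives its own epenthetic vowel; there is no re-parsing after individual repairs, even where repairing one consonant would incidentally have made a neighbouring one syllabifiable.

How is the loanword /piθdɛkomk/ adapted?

siθdɛkomko

Substitution: /p/ → /s/, giving /siθdɛkomk/.
Under (C)V(C), the unsyllabifiable consonants are /k/ (at most one coda consonant is licensed; onsets are limited to one consonant).
Each unlicensed consonant becomes the onset of a new syllable: /k/ → /ko/.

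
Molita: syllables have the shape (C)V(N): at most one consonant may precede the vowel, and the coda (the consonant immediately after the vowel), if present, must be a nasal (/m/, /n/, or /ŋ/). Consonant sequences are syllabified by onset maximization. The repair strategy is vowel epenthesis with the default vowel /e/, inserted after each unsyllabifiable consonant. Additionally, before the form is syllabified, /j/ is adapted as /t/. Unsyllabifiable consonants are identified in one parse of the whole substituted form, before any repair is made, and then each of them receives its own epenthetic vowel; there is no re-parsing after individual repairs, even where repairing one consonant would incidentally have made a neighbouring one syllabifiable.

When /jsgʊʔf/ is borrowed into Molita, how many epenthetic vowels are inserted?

4

After substitution the input is /tsgʊʔf/.
The unsyllabifiable consonants are /t/, /s/, /ʔ/, /f/; each receives one epenthetic vowel.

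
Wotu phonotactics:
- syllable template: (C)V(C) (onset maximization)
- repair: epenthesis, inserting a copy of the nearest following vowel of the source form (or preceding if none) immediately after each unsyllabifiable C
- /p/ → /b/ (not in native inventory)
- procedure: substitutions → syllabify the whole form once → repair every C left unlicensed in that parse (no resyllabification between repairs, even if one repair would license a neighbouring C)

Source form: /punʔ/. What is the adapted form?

bunʔu

Substitution: /p/ → /b/, giving /bunʔ/.
Under (C)V(C), the unsyllabifiable consonants are /ʔ/ (at most one coda consonant is licensed; onsets are limited to one consonant).
Inserting the epenthetic vowel yields /ʔ/ → /ʔu/.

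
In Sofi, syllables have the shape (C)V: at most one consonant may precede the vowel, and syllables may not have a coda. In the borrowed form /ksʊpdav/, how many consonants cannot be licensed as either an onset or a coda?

Syllabifying with onset maximization leaves /k/, /p/, /v/ stranded (no codas are permitted; onsets are limited to one consonant).

3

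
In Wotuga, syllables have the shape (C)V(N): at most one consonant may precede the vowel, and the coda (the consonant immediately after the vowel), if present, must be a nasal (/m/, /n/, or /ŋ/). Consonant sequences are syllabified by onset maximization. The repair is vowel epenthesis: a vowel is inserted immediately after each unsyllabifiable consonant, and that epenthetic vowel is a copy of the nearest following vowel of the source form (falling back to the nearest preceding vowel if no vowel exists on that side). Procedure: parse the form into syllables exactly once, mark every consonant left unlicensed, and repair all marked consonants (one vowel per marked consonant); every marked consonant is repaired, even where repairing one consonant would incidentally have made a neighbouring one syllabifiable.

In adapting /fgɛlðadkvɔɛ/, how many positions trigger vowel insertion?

The unsyllabifiable consonants are /f/, /l/, /d/, /k/; each receives one epenthetic vowel.

4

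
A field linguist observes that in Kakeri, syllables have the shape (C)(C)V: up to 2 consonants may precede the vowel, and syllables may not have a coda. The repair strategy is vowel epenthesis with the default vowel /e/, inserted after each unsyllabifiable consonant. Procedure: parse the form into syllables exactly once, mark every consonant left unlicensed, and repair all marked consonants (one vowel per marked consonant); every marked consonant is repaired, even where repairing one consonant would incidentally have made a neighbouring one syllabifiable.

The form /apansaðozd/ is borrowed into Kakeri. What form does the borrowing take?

Under (C)(C)V, the unsyllabifiable consonants are /z/, /d/ (no codas are permitted; onsets may contain at most 2 consonants).
Each unlicensed consonant becomes the onset of a new syllable: /z/ → /ze/, /d/ → /de/.

apansaðozede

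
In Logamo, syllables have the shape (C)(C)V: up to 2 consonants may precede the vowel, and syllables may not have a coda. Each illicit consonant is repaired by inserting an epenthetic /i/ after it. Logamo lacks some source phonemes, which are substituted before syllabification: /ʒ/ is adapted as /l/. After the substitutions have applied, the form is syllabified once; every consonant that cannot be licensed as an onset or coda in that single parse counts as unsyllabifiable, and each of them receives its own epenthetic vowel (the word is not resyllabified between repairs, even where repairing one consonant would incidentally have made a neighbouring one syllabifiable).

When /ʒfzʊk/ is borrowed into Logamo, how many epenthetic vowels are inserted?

After substitution the input is /lfzʊk/.
The unsyllabifiable consonants are /l/, /k/; each receives one epenthetic vowel.

2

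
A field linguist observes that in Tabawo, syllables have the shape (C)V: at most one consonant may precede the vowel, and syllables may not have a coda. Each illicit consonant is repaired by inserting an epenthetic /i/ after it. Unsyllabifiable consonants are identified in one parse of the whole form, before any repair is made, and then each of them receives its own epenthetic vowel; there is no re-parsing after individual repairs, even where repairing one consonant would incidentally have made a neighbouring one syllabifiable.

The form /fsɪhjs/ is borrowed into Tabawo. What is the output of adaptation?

fisɪhijisi

Syllabifying with onset maximization leaves /f/, /h/, /j/, /s/ stranded (no codas are permitted; onsets are limited to one consonant).
Each unlicensed consonant becomes the onset of a new syllable: /f/ → /fi/, /h/ → /hi/, /j/ → /ji/, /s/ → /si/.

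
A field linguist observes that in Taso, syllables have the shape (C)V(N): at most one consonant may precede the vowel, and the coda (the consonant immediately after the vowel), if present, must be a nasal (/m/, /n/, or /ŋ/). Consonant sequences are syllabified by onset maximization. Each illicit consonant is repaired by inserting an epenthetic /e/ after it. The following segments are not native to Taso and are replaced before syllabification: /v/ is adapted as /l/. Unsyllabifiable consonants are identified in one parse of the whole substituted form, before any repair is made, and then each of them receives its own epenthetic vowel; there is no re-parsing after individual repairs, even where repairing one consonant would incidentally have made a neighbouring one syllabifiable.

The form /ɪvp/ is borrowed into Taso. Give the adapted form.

Substitution: /v/ → /l/, giving /ɪlp/.
Under (C)V(N), the unsyllabifiable consonants are /l/, /p/ (only a nasal (/m/, /n/, or /ŋ/) is licensed in coda position; onsets are limited to one consonant).
Each unlicensed consonant becomes the onset of a new syllable: /l/ → /le/, /p/ → /pe/.

ɪlepe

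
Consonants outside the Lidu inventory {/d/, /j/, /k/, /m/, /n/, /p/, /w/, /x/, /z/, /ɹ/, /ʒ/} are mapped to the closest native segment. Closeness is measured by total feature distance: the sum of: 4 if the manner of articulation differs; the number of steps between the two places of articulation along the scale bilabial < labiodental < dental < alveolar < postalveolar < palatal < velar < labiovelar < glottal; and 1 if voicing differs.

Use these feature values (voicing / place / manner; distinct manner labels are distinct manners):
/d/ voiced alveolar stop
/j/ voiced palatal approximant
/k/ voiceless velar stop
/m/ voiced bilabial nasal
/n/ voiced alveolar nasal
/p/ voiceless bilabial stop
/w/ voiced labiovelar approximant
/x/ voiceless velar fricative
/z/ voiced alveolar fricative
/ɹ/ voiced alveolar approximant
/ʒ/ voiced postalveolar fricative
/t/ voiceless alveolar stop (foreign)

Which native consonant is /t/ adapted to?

d

/d/ is closest: same manner (stop), place distance 0 (alveolar→alveolar), voicing differs (+1); total 1. Next closest is /k/ at distance 3.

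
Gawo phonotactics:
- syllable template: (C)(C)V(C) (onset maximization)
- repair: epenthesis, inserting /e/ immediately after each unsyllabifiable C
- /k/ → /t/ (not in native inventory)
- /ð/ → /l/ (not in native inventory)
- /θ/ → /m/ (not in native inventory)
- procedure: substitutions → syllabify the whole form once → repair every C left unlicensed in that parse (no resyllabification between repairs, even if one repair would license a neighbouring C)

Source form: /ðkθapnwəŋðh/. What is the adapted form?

letmapnwəŋlehe

Substitution: /ð/ → /l/, /k/ → /t/, /θ/ → /m/, giving /ltmapnwəŋlh/.
Under (C)(C)V(C), the unsyllabifiable consonants are /l/, /l/, /h/ (at most one coda consonant is licensed; onsets may contain at most 2 consonants).
Epenthesis after each stranded consonant: /l/ → /le/, /l/ → /le/, /h/ → /he/.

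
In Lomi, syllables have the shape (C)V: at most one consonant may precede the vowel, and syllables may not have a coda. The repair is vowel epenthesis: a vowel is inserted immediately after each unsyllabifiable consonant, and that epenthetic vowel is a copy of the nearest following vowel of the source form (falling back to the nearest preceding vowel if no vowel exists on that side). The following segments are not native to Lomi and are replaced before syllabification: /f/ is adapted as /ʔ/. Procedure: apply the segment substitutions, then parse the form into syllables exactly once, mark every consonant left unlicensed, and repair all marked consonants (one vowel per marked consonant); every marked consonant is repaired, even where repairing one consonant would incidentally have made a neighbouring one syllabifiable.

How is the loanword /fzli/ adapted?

Substitution: /f/ → /ʔ/, giving /ʔzli/.
Under (C)V, the unsyllabifiable consonants are /ʔ/, /z/ (no codas are permitted; onsets are limited to one consonant).
Inserting the epenthetic vowel yields /ʔ/ → /ʔi/, /z/ → /zi/.

ʔizili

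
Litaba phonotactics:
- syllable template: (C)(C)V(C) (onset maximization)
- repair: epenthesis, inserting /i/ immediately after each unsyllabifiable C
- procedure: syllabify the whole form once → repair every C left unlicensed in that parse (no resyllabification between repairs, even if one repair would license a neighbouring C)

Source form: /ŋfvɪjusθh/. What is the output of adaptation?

Syllabifying with onset maximization leaves /ŋ/, /θ/, /h/ stranded (at most one coda consonant is licensed; onsets may contain at most 2 consonants).
Epenthesis after each stranded consonant: /ŋ/ → /ŋi/, /θ/ → /θi/, /h/ → /hi/.

ŋifvɪjusθihi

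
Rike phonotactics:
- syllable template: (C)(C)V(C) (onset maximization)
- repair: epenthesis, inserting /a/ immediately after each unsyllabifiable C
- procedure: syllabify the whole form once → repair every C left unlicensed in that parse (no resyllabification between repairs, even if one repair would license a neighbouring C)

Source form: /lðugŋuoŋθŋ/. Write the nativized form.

Under (C)(C)V(C), the unsyllabifiable consonants are /θ/, /ŋ/ (at most one coda consonant is licensed; onsets may contain at most 2 consonants).
Epenthesis after each stranded consonant: /θ/ → /θa/, /ŋ/ → /ŋa/.

lðugŋuoŋθaŋa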